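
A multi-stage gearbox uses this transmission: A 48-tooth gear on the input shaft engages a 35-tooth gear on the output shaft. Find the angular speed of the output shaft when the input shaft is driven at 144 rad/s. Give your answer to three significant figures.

gear mesh 35/48 = 0.72917 → 144/0.72917 = 197.49 rad/s

197 rad/s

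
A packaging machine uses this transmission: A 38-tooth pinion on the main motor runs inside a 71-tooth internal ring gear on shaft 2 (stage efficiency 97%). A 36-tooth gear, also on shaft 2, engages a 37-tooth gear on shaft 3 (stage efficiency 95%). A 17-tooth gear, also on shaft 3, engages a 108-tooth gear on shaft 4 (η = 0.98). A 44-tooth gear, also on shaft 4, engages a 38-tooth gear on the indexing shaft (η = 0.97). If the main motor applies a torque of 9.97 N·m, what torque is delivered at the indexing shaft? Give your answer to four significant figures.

92.02 N·m

internal gear 71/38 = 1.8684 → τ = 9.97·1.8684·0.97 = 18.069 N·m
gear mesh 37/36 = 1.0278 → τ = 18.069·1.0278·0.95 = 17.643 N·m
gear mesh 108/17 = 6.3529 → τ = 17.643·6.3529·0.98 = 109.84 N·m
gear mesh 38/44 = 0.86364 → τ = 109.84·0.86364·0.97 = 92.017 N·m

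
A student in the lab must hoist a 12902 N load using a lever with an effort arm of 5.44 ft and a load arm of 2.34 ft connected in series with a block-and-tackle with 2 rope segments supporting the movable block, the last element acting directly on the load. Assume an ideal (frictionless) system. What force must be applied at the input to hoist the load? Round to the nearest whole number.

2775 N

Lever MA = effort arm / load arm = 5.44/2.34 = 2.3248.
Block-and-tackle MA = number of supporting rope parts = 2.
Combined ideal MA = 2.3248 × 2 = 4.6496.
Effort = load / MA = 12902 / 4.6496 = 2774.9 N.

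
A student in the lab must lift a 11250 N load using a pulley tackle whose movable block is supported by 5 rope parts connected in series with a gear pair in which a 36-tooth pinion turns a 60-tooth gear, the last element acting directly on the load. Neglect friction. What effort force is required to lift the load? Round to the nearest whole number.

1350 N

Block-and-tackle MA = number of supporting rope parts = 5.
Gear pair MA = 60/36 = 1.6667.
Combined ideal MA = 5 × 1.6667 = 8.3333.
Effort = load / MA = 11250 / 8.3333 = 1350 N.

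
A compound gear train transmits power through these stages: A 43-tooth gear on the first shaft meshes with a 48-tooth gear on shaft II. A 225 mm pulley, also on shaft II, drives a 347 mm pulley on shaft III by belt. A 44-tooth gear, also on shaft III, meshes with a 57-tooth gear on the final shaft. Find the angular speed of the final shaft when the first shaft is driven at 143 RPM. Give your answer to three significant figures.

64.1 RPM

Gear mesh: ratio = 48/43 = 1.1163, so shaft II turns at 143 / 1.1163 = 128.1 RPM.
Belt: ratio = 347/225 = 1.5422, so shaft III turns at 128.1 / 1.5422 = 83.065 RPM.
Gear mesh: ratio = 57/44 = 1.2955, so the final shaft turns at 83.065 / 1.2955 = 64.12 RPM.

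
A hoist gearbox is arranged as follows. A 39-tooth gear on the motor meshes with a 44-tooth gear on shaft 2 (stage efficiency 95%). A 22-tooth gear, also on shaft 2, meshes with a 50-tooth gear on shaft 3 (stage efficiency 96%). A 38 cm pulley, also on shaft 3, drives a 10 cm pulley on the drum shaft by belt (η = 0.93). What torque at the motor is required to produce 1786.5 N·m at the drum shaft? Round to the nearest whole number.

Overall ratio R = 1.1282 × 2.2727 × 0.26316 = 0.67476; overall efficiency η = 0.95 × 0.96 × 0.93 = 0.8482.
Input torque = output torque / (R × η) = 1786.5 / (0.67476 × 0.8482) = 3121.6 N·m.

3122 N·m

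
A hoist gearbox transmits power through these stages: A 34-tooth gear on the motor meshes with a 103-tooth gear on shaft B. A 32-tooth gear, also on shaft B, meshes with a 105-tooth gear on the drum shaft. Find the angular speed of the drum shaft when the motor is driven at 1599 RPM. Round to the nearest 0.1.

gear mesh 103/34 = 3.0294 → 1599/3.0294 = 527.83 RPM
gear mesh 105/32 = 3.2812 → 527.83/3.2812 = 160.86 RPM

160.9 RPM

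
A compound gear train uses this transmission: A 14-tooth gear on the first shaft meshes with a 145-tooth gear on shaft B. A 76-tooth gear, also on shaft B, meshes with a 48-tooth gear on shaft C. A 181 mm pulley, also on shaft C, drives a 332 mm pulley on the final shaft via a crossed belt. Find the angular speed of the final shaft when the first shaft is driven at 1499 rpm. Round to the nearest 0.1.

Gear mesh: ratio = 145/14 = 10.357, so shaft B turns at 1499 / 10.357 = 144.73 rpm.
Gear mesh: ratio = 48/76 = 0.63158, so shaft C turns at 144.73 / 0.63158 = 229.16 rpm.
Belt: ratio = 332/181 = 1.8343, so the final shaft turns at 229.16 / 1.8343 = 124.93 rpm.

124.9 rpm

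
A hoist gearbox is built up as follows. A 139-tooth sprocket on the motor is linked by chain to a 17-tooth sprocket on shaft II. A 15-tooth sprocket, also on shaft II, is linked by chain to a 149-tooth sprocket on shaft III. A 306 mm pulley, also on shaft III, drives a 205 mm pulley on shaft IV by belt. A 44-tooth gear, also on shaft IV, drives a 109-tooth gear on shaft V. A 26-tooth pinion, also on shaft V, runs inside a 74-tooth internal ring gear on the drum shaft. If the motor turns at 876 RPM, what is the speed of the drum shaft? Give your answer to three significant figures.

the motor → shaft II (chain, 17/139): 876 ÷ 0.1223 = 7162.6 RPM
shaft II → shaft III (chain, 149/15): 7162.6 ÷ 9.9333 = 721.07 RPM
shaft III → shaft IV (belt, 205/306): 721.07 ÷ 0.66993 = 1076.3 RPM
shaft IV → shaft V (gear mesh, 109/44): 1076.3 ÷ 2.4773 = 434.48 RPM
shaft V → the drum shaft (internal gear, 74/26): 434.48 ÷ 2.8462 = 152.65 RPM

153 RPM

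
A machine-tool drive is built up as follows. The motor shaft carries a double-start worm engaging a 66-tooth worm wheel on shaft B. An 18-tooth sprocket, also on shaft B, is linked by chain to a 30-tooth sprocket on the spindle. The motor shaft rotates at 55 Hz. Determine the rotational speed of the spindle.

Worm: ratio = 66/2 = 33, so shaft B turns at 55 / 33 = 1.6667 Hz.
Chain: ratio = 30/18 = 1.6667, so the spindle turns at 1.6667 / 1.6667 = 1 Hz.

1 Hz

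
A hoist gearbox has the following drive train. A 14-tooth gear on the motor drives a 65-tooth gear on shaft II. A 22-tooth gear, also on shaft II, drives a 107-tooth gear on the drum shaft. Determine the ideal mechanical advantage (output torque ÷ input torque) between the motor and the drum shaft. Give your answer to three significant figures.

Each stage contributes driven/driver: gear mesh 65/14 = 4.6429, gear mesh 107/22 = 4.8636.
Overall: 4.6429 × 4.8636 = 22.581.

22.6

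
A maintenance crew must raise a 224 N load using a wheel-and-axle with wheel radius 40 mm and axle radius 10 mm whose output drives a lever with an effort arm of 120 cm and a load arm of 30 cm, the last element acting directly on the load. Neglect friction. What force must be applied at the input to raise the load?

Wheel-and-axle MA = R/r = 40/10 = 4.
Lever MA = effort arm / load arm = 120/30 = 4.
Combined ideal MA = 4 × 4 = 16.
Effort = load / MA = 224 / 16 = 14 N.

14 N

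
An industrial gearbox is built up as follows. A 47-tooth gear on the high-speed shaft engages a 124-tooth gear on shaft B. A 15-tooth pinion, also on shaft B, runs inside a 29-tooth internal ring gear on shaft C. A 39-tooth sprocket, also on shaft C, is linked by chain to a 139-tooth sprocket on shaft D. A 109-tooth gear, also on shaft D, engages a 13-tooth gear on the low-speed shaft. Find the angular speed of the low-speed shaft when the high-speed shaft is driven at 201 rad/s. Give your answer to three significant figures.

the high-speed shaft → shaft B (gear mesh, 124/47): 201 ÷ 2.6383 = 76.185 rad/s
shaft B → shaft C (internal gear, 29/15): 76.185 ÷ 1.9333 = 39.406 rad/s
shaft C → shaft D (chain, 139/39): 39.406 ÷ 3.5641 = 11.056 rad/s
shaft D → the low-speed shaft (gear mesh, 13/109): 11.056 ÷ 0.11927 = 92.704 rad/s

92.7 rad/s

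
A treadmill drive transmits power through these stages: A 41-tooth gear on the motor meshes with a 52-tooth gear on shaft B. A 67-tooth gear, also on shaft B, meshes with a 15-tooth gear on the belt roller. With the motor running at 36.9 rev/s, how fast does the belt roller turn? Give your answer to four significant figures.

130.0 rev/s

Gear mesh: ratio = 52/41 = 1.2683, so shaft B turns at 36.9 / 1.2683 = 29.094 rev/s.
Gear mesh: ratio = 15/67 = 0.22388, so the belt roller turns at 29.094 / 0.22388 = 129.95 rev/s.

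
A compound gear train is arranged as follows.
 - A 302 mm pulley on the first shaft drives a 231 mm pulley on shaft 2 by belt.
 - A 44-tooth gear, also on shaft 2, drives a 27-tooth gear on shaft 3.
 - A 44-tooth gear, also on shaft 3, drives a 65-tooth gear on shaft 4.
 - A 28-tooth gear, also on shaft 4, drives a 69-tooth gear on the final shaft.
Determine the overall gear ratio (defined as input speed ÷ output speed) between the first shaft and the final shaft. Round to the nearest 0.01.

Each stage contributes driven/driver: belt 231/302 = 0.7649, gear mesh 27/44 = 0.61364, gear mesh 65/44 = 1.4773, gear mesh 69/28 = 2.4643.
Overall: 0.7649 × 0.61364 × 1.4773 × 2.4643 = 1.7087.

1.71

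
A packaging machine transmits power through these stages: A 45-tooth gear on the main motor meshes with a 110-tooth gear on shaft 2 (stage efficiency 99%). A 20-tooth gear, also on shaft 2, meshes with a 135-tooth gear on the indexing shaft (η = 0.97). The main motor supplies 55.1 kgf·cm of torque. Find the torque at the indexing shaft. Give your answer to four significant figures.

873.1 kgf·cm

Gear mesh: ratio = 110/45 = 2.4444; torque at shaft 2 = 55.1 × 2.4444 × 0.99 = 133.34 kgf·cm.
Gear mesh: ratio = 135/20 = 6.75; torque at the indexing shaft = 133.34 × 6.75 × 0.97 = 873.06 kgf·cm.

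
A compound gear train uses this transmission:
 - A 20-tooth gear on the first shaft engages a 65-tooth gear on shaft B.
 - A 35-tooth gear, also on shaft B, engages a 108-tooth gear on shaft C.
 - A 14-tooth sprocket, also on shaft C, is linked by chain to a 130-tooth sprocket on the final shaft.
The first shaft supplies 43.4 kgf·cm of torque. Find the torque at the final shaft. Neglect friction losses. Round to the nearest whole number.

4042 kgf·cm

Gear mesh: ratio = 65/20 = 3.25; torque at shaft B = 43.4 × 3.25 = 141.05 kgf·cm.
Gear mesh: ratio = 108/35 = 3.0857; torque at shaft C = 141.05 × 3.0857 = 435.24 kgf·cm.
Chain: ratio = 130/14 = 9.2857; torque at the final shaft = 435.24 × 9.2857 = 4041.5 kgf·cm.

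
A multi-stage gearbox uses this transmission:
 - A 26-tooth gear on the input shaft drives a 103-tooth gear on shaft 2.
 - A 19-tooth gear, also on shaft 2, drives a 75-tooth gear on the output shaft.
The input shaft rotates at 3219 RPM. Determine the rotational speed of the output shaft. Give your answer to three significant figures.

Gear mesh: ratio = 103/26 = 3.9615, so shaft 2 turns at 3219 / 3.9615 = 812.56 RPM.
Gear mesh: ratio = 75/19 = 3.9474, so the output shaft turns at 812.56 / 3.9474 = 205.85 RPM.

206 RPM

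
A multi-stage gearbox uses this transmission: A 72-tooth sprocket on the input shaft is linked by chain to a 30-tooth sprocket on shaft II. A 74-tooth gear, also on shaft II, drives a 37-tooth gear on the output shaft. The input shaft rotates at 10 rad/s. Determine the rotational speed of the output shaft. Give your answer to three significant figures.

Chain: ratio = 30/72 = 0.41667, so shaft II turns at 10 / 0.41667 = 24 rad/s.
Gear mesh: ratio = 37/74 = 0.5, so the output shaft turns at 24 / 0.5 = 48 rad/s.

48.0 rad/s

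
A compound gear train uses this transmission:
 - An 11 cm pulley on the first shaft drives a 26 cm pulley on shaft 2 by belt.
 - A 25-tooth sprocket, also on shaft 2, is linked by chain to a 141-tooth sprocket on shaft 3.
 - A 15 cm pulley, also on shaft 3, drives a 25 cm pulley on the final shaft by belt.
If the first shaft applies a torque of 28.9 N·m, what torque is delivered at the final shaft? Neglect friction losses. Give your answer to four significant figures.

642.1 N·m

Belt: ratio = 26/11 = 2.3636; torque at shaft 2 = 28.9 × 2.3636 = 68.309 N·m.
Chain: ratio = 141/25 = 5.64; torque at shaft 3 = 68.309 × 5.64 = 385.26 N·m.
Belt: ratio = 25/15 = 1.6667; torque at the final shaft = 385.26 × 1.6667 = 642.11 N·m.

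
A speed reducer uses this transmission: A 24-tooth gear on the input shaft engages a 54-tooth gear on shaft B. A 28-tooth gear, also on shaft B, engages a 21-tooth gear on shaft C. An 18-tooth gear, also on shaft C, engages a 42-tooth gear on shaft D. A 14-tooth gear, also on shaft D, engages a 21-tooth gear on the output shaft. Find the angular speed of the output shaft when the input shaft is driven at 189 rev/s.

the input shaft → shaft B (gear mesh, 54/24): 189 ÷ 2.25 = 84 rev/s
shaft B → shaft C (gear mesh, 21/28): 84 ÷ 0.75 = 112 rev/s
shaft C → shaft D (gear mesh, 42/18): 112 ÷ 2.3333 = 48 rev/s
shaft D → the output shaft (gear mesh, 21/14): 48 ÷ 1.5 = 32 rev/s

32 rev/s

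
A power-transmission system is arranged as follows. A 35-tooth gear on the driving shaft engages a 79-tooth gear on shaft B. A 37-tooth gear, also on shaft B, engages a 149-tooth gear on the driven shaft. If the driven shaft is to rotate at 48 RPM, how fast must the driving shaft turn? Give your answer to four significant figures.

436.3 RPM

Overall ratio R = 2.2571 × 4.027 = 9.0896.
Required input speed = output speed × R = 48 × 9.0896 = 436.3 RPM.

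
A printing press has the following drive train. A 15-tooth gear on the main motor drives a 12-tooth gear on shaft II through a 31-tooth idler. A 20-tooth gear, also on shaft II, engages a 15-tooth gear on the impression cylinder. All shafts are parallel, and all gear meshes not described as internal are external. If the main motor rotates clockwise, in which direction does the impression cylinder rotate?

the main motor → shaft II: driver → idler → driven is 2 external meshes, 2 reversals → CW.
shaft II → the impression cylinder: external mesh, 1 reversal → CCW.
3 reversals in total — an odd number — so the impression cylinder turns opposite to the main motor.

counterclockwise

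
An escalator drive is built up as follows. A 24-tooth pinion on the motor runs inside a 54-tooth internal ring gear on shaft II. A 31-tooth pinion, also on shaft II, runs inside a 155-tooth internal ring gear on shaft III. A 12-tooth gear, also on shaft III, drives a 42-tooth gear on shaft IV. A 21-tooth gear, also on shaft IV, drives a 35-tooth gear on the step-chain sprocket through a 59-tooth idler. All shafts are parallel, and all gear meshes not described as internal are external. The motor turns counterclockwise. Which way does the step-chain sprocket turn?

clockwise

the motor → shaft II: internal mesh, same direction → CCW.
shaft II → shaft III: internal mesh, same direction → CCW.
shaft III → shaft IV: external mesh, 1 reversal → CW.
shaft IV → the step-chain sprocket: driver → idler → driven is 2 external meshes, 2 reversals → CW.
3 reversals in total — an odd number — so the step-chain sprocket turns opposite to the motor.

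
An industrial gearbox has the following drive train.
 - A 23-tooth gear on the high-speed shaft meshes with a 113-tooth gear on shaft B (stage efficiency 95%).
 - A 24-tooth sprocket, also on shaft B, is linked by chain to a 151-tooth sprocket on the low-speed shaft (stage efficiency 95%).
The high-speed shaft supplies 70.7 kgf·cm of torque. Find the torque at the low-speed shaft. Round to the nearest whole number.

gear mesh 113/23 = 4.913 → τ = 70.7·4.913·0.95 = 329.98 kgf·cm
chain 151/24 = 6.2917 → τ = 329.98·6.2917·0.95 = 1972.3 kgf·cm

1972 kgf·cm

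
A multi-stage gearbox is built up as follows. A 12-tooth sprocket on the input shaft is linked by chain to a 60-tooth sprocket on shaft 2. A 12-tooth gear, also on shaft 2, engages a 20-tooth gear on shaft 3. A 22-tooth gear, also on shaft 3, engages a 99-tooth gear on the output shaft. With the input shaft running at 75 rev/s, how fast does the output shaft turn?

Chain: ratio = 60/12 = 5, so shaft 2 turns at 75 / 5 = 15 rev/s.
Gear mesh: ratio = 20/12 = 1.6667, so shaft 3 turns at 15 / 1.6667 = 9 rev/s.
Gear mesh: ratio = 99/22 = 4.5, so the output shaft turns at 9 / 4.5 = 2 rev/s.

2 rev/s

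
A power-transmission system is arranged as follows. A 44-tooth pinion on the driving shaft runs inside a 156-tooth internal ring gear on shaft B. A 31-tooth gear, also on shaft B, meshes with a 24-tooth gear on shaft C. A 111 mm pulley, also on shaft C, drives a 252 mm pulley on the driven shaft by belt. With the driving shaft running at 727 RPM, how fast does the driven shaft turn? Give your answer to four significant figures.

Internal gear: ratio = 156/44 = 3.5455, so shaft B turns at 727 / 3.5455 = 205.05 RPM.
Gear mesh: ratio = 24/31 = 0.77419, so shaft C turns at 205.05 / 0.77419 = 264.86 RPM.
Belt: ratio = 252/111 = 2.2703, so the driven shaft turns at 264.86 / 2.2703 = 116.66 RPM.

116.7 RPM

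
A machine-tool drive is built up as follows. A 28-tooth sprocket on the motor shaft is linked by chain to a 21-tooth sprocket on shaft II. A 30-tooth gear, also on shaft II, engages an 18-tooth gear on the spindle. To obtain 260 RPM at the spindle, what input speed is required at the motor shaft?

Overall ratio R = 0.75 × 0.6 = 0.45.
Required input speed = output speed × R = 260 × 0.45 = 117 RPM.

117 RPM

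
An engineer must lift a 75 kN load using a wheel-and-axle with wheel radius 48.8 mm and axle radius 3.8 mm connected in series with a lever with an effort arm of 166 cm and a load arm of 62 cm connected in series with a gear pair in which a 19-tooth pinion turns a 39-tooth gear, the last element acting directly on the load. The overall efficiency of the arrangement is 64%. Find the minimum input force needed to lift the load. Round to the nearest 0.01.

1.66 kN

Wheel-and-axle MA = R/r = 48.8/3.8 = 12.842.
Lever MA = effort arm / load arm = 166/62 = 2.6774.
Gear pair MA = 39/19 = 2.0526.
Combined ideal MA = 12.842 × 2.6774 × 2.0526 = 70.577.
Actual MA = 70.577 × 0.64 = 45.169.
Effort = load / actual MA = 75 / 45.169 = 1.6604 kN.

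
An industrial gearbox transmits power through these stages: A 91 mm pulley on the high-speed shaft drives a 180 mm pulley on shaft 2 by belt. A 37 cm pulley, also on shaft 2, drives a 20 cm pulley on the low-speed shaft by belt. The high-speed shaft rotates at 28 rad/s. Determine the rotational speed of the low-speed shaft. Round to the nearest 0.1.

26.2 rad/s

the high-speed shaft → shaft 2 (belt, 180/91): 28 ÷ 1.978 = 14.156 rad/s
shaft 2 → the low-speed shaft (belt, 20/37): 14.156 ÷ 0.54054 = 26.188 rad/s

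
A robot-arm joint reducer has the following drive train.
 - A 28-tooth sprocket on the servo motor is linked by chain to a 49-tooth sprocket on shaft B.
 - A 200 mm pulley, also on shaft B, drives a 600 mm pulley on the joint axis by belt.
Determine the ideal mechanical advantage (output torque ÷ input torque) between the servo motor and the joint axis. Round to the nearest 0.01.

5.25

Each stage contributes driven/driver: chain 49/28 = 1.75, belt 600/200 = 3.
Overall: 1.75 × 3 = 5.25.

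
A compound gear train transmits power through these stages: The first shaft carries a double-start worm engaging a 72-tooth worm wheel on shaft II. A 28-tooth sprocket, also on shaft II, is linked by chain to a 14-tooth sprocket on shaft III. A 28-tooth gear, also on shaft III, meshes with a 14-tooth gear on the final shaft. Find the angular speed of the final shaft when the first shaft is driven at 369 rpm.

the first shaft → shaft II (worm, 72/2): 369 ÷ 36 = 10.25 rpm
shaft II → shaft III (chain, 14/28): 10.25 ÷ 0.5 = 20.5 rpm
shaft III → the final shaft (gear mesh, 14/28): 20.5 ÷ 0.5 = 41 rpm

41 rpm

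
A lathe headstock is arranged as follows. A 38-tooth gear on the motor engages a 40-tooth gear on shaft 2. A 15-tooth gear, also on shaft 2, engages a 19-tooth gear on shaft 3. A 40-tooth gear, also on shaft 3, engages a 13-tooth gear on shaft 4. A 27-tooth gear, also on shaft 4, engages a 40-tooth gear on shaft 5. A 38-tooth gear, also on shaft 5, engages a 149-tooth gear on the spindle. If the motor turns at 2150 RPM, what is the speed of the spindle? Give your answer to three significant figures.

854 RPM

the motor → shaft 2 (gear mesh, 40/38): 2150 ÷ 1.0526 = 2042.5 RPM
shaft 2 → shaft 3 (gear mesh, 19/15): 2042.5 ÷ 1.2667 = 1612.5 RPM
shaft 3 → shaft 4 (gear mesh, 13/40): 1612.5 ÷ 0.325 = 4961.5 RPM
shaft 4 → shaft 5 (gear mesh, 40/27): 4961.5 ÷ 1.4815 = 3349 RPM
shaft 5 → the spindle (gear mesh, 149/38): 3349 ÷ 3.9211 = 854.12 RPM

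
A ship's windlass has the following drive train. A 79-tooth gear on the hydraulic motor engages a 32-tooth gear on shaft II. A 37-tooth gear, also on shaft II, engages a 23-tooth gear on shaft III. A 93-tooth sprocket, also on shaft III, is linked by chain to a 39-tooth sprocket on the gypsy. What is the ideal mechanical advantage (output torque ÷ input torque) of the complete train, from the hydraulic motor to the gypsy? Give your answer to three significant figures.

0.106

Each stage contributes driven/driver: gear mesh 32/79 = 0.40506, gear mesh 23/37 = 0.62162, chain 39/93 = 0.41935.
Overall: 0.40506 × 0.62162 × 0.41935 = 0.10559.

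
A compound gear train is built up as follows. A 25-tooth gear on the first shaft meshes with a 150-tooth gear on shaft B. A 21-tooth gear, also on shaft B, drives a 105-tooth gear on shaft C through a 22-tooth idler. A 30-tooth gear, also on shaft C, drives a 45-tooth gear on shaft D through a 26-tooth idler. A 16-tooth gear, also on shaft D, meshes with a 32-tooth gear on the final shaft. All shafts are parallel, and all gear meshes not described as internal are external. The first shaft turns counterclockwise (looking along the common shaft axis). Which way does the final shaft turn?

counterclockwise

the first shaft → shaft B: external mesh, 1 reversal → CW.
shaft B → shaft C: driver → idler → driven is 2 external meshes, 2 reversals → CW.
shaft C → shaft D: driver → idler → driven is 2 external meshes, 2 reversals → CW.
shaft D → the final shaft: external mesh, 1 reversal → CCW.
6 reversals in total — an even number — so the final shaft turns the same way as the first shaft.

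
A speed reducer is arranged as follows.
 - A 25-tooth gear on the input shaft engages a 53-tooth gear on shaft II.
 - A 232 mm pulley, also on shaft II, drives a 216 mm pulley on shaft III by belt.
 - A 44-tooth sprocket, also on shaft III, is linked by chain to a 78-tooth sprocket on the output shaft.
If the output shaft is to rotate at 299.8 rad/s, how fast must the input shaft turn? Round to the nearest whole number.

Overall ratio R = 2.12 × 0.93103 × 1.7727 = 3.499.
Required input speed = output speed × R = 299.8 × 3.499 = 1049 rad/s.

1049 rad/s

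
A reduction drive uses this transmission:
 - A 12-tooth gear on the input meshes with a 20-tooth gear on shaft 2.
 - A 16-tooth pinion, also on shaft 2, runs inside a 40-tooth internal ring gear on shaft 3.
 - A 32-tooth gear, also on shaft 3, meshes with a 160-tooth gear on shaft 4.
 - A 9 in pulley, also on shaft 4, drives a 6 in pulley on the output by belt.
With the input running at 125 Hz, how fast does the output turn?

9 Hz

Gear mesh: ratio = 20/12 = 1.6667, so shaft 2 turns at 125 / 1.6667 = 75 Hz.
Internal gear: ratio = 40/16 = 2.5, so shaft 3 turns at 75 / 2.5 = 30 Hz.
Gear mesh: ratio = 160/32 = 5, so shaft 4 turns at 30 / 5 = 6 Hz.
Belt: ratio = 6/9 = 0.66667, so the output turns at 6 / 0.66667 = 9 Hz.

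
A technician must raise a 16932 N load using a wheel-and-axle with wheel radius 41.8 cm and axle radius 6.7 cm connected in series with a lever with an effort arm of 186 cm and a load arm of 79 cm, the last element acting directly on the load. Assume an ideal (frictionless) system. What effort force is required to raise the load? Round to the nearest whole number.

Wheel-and-axle MA = R/r = 41.8/6.7 = 6.2388.
Lever MA = effort arm / load arm = 186/79 = 2.3544.
Combined ideal MA = 6.2388 × 2.3544 = 14.689.
Effort = load / MA = 16932 / 14.689 = 1152.7 N.

1153 N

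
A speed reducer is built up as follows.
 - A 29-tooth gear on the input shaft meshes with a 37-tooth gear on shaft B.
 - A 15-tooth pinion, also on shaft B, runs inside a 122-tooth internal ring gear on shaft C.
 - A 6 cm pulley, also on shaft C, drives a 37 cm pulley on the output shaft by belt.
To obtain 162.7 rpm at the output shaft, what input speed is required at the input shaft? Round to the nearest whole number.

10411 rpm

Overall ratio R = 1.2759 × 8.1333 × 6.1667 = 63.992.
Required input speed = output speed × R = 162.7 × 63.992 = 10411 rpm.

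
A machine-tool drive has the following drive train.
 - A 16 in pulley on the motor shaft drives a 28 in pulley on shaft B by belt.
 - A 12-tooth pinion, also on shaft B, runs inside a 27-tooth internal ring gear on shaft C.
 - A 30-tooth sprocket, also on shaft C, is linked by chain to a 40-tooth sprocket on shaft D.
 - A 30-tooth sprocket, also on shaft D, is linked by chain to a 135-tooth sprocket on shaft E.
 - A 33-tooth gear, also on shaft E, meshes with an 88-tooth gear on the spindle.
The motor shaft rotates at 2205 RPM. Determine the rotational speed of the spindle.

belt 28/16 = 1.75 → 2205/1.75 = 1260 RPM
internal gear 27/12 = 2.25 → 1260/2.25 = 560 RPM
chain 40/30 = 1.3333 → 560/1.3333 = 420 RPM
chain 135/30 = 4.5 → 420/4.5 = 93.333 RPM
gear mesh 88/33 = 2.6667 → 93.333/2.6667 = 35 RPM

35 RPM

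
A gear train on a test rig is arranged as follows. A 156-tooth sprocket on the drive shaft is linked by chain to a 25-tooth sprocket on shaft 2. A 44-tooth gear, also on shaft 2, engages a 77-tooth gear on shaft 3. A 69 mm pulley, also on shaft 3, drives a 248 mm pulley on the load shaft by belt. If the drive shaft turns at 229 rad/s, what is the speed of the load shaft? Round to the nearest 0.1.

227.2 rad/s

chain 25/156 = 0.16026 → 229/0.16026 = 1429 rad/s
gear mesh 77/44 = 1.75 → 1429/1.75 = 816.55 rad/s
belt 248/69 = 3.5942 → 816.55/3.5942 = 227.18 rad/s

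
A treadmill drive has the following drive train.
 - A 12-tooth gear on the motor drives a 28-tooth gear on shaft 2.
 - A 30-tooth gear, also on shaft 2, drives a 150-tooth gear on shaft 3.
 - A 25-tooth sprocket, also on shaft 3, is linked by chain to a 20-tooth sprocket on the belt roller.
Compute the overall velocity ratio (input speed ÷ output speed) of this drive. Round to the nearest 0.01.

9.33

Each stage contributes driven/driver: gear mesh 28/12 = 2.3333, gear mesh 150/30 = 5, chain 20/25 = 0.8.
Overall: 2.3333 × 5 × 0.8 = 9.3333.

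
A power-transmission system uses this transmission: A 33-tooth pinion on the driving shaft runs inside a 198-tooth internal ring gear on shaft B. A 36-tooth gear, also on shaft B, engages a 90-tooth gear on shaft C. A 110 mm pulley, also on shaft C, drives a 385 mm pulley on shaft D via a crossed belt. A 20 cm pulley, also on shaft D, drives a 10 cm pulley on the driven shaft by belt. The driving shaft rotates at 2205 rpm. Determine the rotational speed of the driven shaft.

84 rpm

internal gear 198/33 = 6 → 2205/6 = 367.5 rpm
gear mesh 90/36 = 2.5 → 367.5/2.5 = 147 rpm
belt 385/110 = 3.5 → 147/3.5 = 42 rpm
belt 10/20 = 0.5 → 42/0.5 = 84 rpm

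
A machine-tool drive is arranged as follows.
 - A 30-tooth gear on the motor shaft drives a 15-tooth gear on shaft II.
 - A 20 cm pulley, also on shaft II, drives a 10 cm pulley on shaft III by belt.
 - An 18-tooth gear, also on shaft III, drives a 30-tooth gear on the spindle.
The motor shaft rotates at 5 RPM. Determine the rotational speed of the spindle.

12 RPM

the motor shaft → shaft II (gear mesh, 15/30): 5 ÷ 0.5 = 10 RPM
shaft II → shaft III (belt, 10/20): 10 ÷ 0.5 = 20 RPM
shaft III → the spindle (gear mesh, 30/18): 20 ÷ 1.6667 = 12 RPM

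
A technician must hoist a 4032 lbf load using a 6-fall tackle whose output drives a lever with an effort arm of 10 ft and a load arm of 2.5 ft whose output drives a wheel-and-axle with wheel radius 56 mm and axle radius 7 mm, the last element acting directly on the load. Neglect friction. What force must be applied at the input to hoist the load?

Block-and-tackle MA = number of supporting rope parts = 6.
Lever MA = effort arm / load arm = 10/2.5 = 4.
Wheel-and-axle MA = R/r = 56/7 = 8.
Combined ideal MA = 6 × 4 × 8 = 192.
Effort = load / MA = 4032 / 192 = 21 lbf.

21 lbf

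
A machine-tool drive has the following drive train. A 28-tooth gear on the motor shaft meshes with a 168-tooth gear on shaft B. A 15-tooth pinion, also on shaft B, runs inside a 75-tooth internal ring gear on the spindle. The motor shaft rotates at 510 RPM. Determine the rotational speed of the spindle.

the motor shaft → shaft B (gear mesh, 168/28): 510 ÷ 6 = 85 RPM
shaft B → the spindle (internal gear, 75/15): 85 ÷ 5 = 17 RPM

17 RPM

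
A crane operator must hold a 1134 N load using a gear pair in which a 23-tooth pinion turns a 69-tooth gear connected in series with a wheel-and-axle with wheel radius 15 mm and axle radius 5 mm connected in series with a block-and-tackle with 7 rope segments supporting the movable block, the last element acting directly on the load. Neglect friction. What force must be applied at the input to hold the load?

18 N

Gear pair MA = 69/23 = 3.
Wheel-and-axle MA = R/r = 15/5 = 3.
Block-and-tackle MA = number of supporting rope parts = 7.
Combined ideal MA = 3 × 3 × 7 = 63.
Effort = load / MA = 1134 / 63 = 18 N.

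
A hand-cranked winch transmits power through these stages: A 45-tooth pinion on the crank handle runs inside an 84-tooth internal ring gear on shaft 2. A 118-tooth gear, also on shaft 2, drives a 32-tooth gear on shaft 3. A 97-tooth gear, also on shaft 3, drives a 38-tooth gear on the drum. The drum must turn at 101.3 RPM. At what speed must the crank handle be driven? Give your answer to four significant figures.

Overall ratio R = 1.8667 × 0.27119 × 0.39175 = 0.19831.
Required input speed = output speed × R = 101.3 × 0.19831 = 20.089 RPM.

20.09 RPM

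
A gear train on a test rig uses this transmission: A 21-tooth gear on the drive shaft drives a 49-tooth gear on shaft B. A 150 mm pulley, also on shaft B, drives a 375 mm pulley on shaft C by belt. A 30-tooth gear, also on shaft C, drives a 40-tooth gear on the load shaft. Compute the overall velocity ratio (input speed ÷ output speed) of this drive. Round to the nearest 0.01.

Each stage contributes driven/driver: gear mesh 49/21 = 2.3333, belt 375/150 = 2.5, gear mesh 40/30 = 1.3333.
Overall: 2.3333 × 2.5 × 1.3333 = 7.7778.

7.78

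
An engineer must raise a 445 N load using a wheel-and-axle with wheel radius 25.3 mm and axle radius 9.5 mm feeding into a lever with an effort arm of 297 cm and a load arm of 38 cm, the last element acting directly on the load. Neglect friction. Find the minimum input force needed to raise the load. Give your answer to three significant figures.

Wheel-and-axle MA = R/r = 25.3/9.5 = 2.6632.
Lever MA = effort arm / load arm = 297/38 = 7.8158.
Combined ideal MA = 2.6632 × 7.8158 = 20.815.
Effort = load / MA = 445 / 20.815 = 21.379 N.

21.4 N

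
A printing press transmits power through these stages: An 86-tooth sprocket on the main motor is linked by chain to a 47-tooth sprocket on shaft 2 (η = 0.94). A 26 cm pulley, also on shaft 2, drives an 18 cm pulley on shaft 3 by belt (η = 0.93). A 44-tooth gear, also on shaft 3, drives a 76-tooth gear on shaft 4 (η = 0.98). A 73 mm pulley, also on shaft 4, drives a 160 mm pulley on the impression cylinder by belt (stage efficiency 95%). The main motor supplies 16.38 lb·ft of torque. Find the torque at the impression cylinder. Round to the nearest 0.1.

After the chain (47/86): 16.38 × 0.54651 × 0.94 = 8.4147 lb·ft
After the belt (18/26): 8.4147 × 0.69231 × 0.93 = 5.4178 lb·ft
After the gear mesh (76/44): 5.4178 × 1.7273 × 0.98 = 9.1709 lb·ft
After the belt (160/73): 9.1709 × 2.1918 × 0.95 = 19.095 lb·ft

19.1 lb·ft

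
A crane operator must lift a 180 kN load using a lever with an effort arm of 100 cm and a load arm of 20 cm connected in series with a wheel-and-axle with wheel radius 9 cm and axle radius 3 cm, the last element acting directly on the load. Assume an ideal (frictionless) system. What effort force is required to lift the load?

12 kN

Lever MA = effort arm / load arm = 100/20 = 5.
Wheel-and-axle MA = R/r = 9/3 = 3.
Combined ideal MA = 5 × 3 = 15.
Effort = load / MA = 180 / 15 = 12 kN.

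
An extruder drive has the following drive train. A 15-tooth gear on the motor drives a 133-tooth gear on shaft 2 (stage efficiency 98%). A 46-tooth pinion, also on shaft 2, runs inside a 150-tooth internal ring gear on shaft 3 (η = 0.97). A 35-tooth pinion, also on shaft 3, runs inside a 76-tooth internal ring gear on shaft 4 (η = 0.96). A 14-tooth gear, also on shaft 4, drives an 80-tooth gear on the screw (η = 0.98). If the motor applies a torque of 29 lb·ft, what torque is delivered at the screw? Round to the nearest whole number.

After the gear mesh (133/15): 29 × 8.8667 × 0.98 = 251.99 lb·ft
After the internal gear (150/46): 251.99 × 3.2609 × 0.97 = 797.06 lb·ft
After the internal gear (76/35): 797.06 × 2.1714 × 0.96 = 1661.5 lb·ft
After the gear mesh (80/14): 1661.5 × 5.7143 × 0.98 = 9304.5 lb·ft

9305 lb·ft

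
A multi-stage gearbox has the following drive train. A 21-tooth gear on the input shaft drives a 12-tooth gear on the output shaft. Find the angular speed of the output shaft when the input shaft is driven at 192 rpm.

Gear mesh: ratio = 12/21 = 0.57143, so the output shaft turns at 192 / 0.57143 = 336 rpm.

336 rpm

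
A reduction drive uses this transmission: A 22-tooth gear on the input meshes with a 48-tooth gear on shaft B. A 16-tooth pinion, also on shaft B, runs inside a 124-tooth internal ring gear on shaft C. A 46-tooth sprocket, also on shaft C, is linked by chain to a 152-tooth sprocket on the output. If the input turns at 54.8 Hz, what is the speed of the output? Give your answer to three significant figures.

Gear mesh: ratio = 48/22 = 2.1818, so shaft B turns at 54.8 / 2.1818 = 25.117 Hz.
Internal gear: ratio = 124/16 = 7.75, so shaft C turns at 25.117 / 7.75 = 3.2409 Hz.
Chain: ratio = 152/46 = 3.3043, so the output turns at 3.2409 / 3.3043 = 0.98079 Hz.

0.981 Hz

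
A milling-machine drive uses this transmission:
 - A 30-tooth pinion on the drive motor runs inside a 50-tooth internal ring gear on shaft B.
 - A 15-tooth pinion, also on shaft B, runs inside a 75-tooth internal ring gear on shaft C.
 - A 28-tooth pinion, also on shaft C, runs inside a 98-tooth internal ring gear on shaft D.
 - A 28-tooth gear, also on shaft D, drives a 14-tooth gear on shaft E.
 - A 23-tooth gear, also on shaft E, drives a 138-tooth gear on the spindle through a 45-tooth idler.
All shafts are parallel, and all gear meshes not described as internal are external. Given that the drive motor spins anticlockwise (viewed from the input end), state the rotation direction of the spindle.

the drive motor → shaft B: internal mesh, same direction → CCW.
shaft B → shaft C: internal mesh, same direction → CCW.
shaft C → shaft D: internal mesh, same direction → CCW.
shaft D → shaft E: external mesh, 1 reversal → CW.
shaft E → the spindle: driver → idler → driven is 2 external meshes, 2 reversals → CW.
3 reversals in total — an odd number — so the spindle turns opposite to the drive motor.

clockwise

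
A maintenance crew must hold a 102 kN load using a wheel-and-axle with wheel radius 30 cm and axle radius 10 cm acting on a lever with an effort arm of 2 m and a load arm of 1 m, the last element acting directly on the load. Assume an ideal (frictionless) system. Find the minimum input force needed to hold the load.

17 kN

Wheel-and-axle MA = R/r = 30/10 = 3.
Lever MA = effort arm / load arm = 2/1 = 2.
Combined ideal MA = 3 × 2 = 6.
Effort = load / MA = 102 / 6 = 17 kN.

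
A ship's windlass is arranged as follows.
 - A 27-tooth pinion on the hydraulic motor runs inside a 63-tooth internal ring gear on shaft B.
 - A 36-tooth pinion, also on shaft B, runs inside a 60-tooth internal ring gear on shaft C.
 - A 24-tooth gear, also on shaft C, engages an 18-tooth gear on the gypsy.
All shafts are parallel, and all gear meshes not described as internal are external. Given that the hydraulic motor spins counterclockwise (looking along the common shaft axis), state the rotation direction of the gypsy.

clockwise

the hydraulic motor → shaft B: internal mesh, same direction → CCW.
shaft B → shaft C: internal mesh, same direction → CCW.
shaft C → the gypsy: external mesh, 1 reversal → CW.
1 reversal in total — an odd number — so the gypsy turns opposite to the hydraulic motor.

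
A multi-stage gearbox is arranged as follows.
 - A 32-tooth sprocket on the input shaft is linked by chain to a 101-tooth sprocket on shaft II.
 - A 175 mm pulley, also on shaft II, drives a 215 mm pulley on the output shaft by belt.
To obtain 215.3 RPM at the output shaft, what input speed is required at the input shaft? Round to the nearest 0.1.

Overall ratio R = 3.1562 × 1.2286 = 3.8777.
Required input speed = output speed × R = 215.3 × 3.8777 = 834.86 RPM.

834.9 RPM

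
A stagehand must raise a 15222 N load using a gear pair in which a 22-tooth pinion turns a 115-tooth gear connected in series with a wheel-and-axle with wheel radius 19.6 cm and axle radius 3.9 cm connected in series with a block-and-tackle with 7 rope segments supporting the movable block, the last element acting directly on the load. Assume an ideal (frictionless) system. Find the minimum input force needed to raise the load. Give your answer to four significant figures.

82.78 N

Gear pair MA = 115/22 = 5.2273.
Wheel-and-axle MA = R/r = 19.6/3.9 = 5.0256.
Block-and-tackle MA = number of supporting rope parts = 7.
Combined ideal MA = 5.2273 × 5.0256 × 7 = 183.89.
Effort = load / MA = 15222 / 183.89 = 82.776 N.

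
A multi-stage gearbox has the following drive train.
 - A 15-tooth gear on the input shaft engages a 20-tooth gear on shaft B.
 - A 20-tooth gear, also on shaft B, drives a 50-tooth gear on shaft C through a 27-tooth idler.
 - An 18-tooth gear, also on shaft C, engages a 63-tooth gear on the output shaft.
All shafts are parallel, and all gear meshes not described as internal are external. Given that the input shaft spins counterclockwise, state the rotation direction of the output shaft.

the input shaft → shaft B: external mesh, 1 reversal → CW.
shaft B → shaft C: driver → idler → driven is 2 external meshes, 2 reversals → CW.
shaft C → the output shaft: external mesh, 1 reversal → CCW.
4 reversals in total — an even number — so the output shaft turns the same way as the input shaft.

counterclockwise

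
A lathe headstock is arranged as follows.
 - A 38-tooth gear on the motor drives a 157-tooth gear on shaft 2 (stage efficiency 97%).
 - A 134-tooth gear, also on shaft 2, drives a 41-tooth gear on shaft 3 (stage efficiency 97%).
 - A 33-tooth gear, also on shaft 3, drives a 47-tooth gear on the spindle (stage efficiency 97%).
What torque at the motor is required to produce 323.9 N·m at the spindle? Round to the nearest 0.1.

Overall ratio R = 4.1316 × 0.30597 × 1.4242 = 1.8004; overall efficiency η = 0.97 × 0.97 × 0.97 = 0.9127.
Input torque = output torque / (R × η) = 323.9 / (1.8004 × 0.9127) = 197.11 N·m.

197.1 N·m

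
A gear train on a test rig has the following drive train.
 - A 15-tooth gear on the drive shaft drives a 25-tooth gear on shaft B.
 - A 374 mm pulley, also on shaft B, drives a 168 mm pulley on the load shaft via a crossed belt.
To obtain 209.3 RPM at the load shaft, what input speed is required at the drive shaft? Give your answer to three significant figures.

Overall ratio R = 1.6667 × 0.4492 = 0.74866.
Required input speed = output speed × R = 209.3 × 0.74866 = 156.7 RPM.

157 RPM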